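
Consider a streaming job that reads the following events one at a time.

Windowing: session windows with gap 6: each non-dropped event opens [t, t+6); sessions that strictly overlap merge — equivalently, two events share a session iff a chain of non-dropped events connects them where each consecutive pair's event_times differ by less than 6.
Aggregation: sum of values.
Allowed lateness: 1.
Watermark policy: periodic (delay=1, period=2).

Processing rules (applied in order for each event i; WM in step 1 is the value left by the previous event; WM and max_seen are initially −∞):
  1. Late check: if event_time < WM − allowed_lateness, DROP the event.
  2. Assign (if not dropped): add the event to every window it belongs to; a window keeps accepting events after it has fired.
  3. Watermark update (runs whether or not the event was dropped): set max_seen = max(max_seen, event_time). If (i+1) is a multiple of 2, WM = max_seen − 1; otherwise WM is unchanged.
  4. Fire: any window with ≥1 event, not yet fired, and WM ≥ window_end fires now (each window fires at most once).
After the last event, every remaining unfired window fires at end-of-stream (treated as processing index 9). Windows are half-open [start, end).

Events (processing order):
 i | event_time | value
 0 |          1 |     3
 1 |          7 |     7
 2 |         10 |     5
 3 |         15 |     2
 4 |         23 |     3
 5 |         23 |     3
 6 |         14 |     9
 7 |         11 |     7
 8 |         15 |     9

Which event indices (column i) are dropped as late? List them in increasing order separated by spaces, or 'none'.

i=0 t=1 v=3: → [1,7); WM=−∞
i=1 t=7 v=7: → [7,13); WM=6
i=2 t=10 v=5: → [7,16); WM=6
i=3 t=15 v=2: → [7,21); WM=14
i=4 t=23 v=3: → [23,29); WM=14
i=5 t=23 v=3: → [23,29); WM=22
i=6 t=14 v=9: DROP (t<22-1); WM=22
i=7 t=11 v=7: DROP (t<22-1); WM=22
i=8 t=15 v=9: DROP (t<22-1); WM=22

6 7 8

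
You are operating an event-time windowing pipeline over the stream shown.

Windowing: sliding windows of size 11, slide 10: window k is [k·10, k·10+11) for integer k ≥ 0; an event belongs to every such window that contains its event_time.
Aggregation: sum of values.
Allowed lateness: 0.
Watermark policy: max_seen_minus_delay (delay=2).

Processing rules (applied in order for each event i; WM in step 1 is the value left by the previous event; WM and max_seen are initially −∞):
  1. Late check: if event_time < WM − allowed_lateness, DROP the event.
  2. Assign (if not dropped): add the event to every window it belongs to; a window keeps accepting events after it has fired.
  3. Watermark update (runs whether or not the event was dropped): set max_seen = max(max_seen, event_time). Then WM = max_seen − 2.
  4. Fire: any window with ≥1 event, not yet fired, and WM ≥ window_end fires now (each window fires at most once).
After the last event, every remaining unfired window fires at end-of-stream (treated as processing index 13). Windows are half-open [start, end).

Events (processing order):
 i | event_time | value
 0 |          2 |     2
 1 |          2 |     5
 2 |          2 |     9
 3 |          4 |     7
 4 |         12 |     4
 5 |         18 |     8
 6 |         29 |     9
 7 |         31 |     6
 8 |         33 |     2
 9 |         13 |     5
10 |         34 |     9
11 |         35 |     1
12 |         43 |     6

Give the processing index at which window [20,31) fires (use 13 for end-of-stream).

i=0 t=2 v=2: → [0,11); WM=0
i=1 t=2 v=5: → [0,11); WM=0
i=2 t=2 v=9: → [0,11); WM=0
i=3 t=4 v=7: → [0,11); WM=2
i=4 t=12 v=4: → [10,21); WM=10
i=5 t=18 v=8: → [10,21); WM=16; [0,11) fires=23
i=6 t=29 v=9: → [20,31); WM=27; [10,21) fires=12
i=7 t=31 v=6: → [30,41); WM=29
i=8 t=33 v=2: → [30,41); WM=31; [20,31) fires=9
i=9 t=13 v=5: DROP (t<31-0); WM=31
i=10 t=34 v=9: → [30,41); WM=32
i=11 t=35 v=1: → [30,41); WM=33
i=12 t=43 v=6: → [40,51); WM=41; [30,41) fires=18

8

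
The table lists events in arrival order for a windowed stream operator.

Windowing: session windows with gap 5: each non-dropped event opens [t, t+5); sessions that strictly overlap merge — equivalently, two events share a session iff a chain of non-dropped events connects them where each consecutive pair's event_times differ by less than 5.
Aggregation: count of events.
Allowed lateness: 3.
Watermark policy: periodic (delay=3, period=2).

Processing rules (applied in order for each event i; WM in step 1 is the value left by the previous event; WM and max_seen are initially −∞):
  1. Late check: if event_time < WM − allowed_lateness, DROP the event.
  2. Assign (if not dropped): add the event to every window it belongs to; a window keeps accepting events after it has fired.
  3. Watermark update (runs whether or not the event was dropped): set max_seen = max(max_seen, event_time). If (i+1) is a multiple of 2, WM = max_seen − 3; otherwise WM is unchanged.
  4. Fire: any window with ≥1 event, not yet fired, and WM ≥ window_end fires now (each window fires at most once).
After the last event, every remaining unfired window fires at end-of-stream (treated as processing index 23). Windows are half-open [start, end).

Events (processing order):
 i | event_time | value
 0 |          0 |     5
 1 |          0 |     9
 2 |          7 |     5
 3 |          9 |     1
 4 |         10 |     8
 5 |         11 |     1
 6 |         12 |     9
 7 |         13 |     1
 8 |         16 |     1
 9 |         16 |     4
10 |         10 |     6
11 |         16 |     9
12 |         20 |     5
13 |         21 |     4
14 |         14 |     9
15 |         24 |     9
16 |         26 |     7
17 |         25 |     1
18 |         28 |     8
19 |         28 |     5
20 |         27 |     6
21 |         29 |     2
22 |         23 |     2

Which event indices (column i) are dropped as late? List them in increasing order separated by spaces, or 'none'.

i=0 t=0 v=5: → [0,5); WM=−∞
i=1 t=0 v=9: → [0,5); WM=-3
i=2 t=7 v=5: → [7,12); WM=-3
i=3 t=9 v=1: → [7,14); WM=6
i=4 t=10 v=8: → [7,15); WM=6
i=5 t=11 v=1: → [7,16); WM=8
i=6 t=12 v=9: → [7,17); WM=8
i=7 t=13 v=1: → [7,18); WM=10
i=8 t=16 v=1: → [7,21); WM=10
i=9 t=16 v=4: → [7,21); WM=13
i=10 t=10 v=6: → [7,21); WM=13
i=11 t=16 v=9: → [7,21); WM=13
i=12 t=20 v=5: → [7,25); WM=13
i=13 t=21 v=4: → [7,26); WM=18
i=14 t=14 v=9: DROP (t<18-3); WM=18
i=15 t=24 v=9: → [7,29); WM=21
i=16 t=26 v=7: → [7,31); WM=21
i=17 t=25 v=1: → [7,31); WM=23
i=18 t=28 v=8: → [7,33); WM=23
i=19 t=28 v=5: → [7,33); WM=25
i=20 t=27 v=6: → [7,33); WM=25
i=21 t=29 v=2: → [7,34); WM=26
i=22 t=23 v=2: → [7,34); WM=26

14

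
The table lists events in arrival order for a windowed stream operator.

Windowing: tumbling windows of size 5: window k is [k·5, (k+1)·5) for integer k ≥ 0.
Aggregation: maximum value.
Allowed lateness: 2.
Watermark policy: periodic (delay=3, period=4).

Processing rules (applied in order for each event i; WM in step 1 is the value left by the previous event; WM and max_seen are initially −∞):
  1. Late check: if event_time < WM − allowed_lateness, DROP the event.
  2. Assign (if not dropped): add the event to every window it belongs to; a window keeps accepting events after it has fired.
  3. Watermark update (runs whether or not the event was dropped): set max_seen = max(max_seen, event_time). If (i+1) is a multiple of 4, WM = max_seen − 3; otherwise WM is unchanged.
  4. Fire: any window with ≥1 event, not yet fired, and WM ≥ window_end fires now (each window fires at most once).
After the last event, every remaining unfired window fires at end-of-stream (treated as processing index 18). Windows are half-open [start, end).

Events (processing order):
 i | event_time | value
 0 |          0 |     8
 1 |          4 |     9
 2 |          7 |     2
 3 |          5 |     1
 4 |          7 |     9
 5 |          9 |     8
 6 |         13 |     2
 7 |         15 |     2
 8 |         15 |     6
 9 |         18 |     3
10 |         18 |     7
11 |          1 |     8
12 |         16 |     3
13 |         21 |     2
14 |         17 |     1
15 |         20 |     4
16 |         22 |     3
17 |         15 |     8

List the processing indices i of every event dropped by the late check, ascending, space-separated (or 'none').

i=0 t=0 v=8: → [0,5); WM=−∞
i=1 t=4 v=9: → [0,5); WM=−∞
i=2 t=7 v=2: → [5,10); WM=−∞
i=3 t=5 v=1: → [5,10); WM=4
i=4 t=7 v=9: → [5,10); WM=4
i=5 t=9 v=8: → [5,10); WM=4
i=6 t=13 v=2: → [10,15); WM=4
i=7 t=15 v=2: → [15,20); WM=12; [0,5) fires=9 [5,10) fires=9
i=8 t=15 v=6: → [15,20); WM=12
i=9 t=18 v=3: → [15,20); WM=12
i=10 t=18 v=7: → [15,20); WM=12
i=11 t=1 v=8: DROP (t<12-2); WM=15; [10,15) fires=2
i=12 t=16 v=3: → [15,20); WM=15
i=13 t=21 v=2: → [20,25); WM=15
i=14 t=17 v=1: → [15,20); WM=15
i=15 t=20 v=4: → [20,25); WM=18
i=16 t=22 v=3: → [20,25); WM=18
i=17 t=15 v=8: DROP (t<18-2); WM=18

11 17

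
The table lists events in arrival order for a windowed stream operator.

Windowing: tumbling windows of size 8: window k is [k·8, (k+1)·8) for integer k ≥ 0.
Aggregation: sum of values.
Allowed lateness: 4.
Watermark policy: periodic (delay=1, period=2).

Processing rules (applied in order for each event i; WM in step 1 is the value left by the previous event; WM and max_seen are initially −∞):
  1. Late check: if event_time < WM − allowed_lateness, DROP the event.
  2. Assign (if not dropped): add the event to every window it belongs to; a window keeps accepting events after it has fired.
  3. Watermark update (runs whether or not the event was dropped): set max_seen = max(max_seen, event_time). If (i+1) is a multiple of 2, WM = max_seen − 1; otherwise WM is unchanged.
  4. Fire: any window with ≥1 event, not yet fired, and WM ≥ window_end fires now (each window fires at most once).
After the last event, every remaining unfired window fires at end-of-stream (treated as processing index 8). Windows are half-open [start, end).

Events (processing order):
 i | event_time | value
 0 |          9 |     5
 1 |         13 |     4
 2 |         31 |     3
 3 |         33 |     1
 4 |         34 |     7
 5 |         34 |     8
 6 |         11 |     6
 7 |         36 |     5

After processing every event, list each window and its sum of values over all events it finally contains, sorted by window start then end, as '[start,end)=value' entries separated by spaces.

i=0 t=9 v=5: → [8,16); WM=−∞
i=1 t=13 v=4: → [8,16); WM=12
i=2 t=31 v=3: → [24,32); WM=12
i=3 t=33 v=1: → [32,40); WM=32; [8,16) fires=9 [24,32) fires=3
i=4 t=34 v=7: → [32,40); WM=32
i=5 t=34 v=8: → [32,40); WM=33
i=6 t=11 v=6: DROP (t<33-4); WM=33
i=7 t=36 v=5: → [32,40); WM=35

[8,16)=9 [24,32)=3 [32,40)=21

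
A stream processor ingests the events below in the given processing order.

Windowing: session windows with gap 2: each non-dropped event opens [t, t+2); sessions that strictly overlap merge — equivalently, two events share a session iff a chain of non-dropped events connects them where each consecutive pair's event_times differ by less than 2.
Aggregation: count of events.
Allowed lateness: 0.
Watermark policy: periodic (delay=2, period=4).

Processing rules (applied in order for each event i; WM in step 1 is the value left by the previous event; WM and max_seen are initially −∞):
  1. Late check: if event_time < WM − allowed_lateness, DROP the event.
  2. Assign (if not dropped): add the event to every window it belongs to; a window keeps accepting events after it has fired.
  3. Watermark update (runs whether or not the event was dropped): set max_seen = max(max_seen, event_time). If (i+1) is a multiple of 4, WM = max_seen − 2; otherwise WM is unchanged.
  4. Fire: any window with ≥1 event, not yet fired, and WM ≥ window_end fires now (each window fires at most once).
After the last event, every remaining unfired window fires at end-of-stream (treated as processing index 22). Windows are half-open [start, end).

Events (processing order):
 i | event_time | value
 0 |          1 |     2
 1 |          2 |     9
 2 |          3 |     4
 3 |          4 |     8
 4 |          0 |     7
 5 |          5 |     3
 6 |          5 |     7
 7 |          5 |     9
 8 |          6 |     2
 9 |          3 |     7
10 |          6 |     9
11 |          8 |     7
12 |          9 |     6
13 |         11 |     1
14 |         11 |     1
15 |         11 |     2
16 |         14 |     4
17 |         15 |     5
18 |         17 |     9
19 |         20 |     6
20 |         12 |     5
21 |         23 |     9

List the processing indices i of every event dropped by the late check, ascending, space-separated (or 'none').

4 20

i=0 t=1 v=2: → [1,3); WM=−∞
i=1 t=2 v=9: → [1,4); WM=−∞
i=2 t=3 v=4: → [1,5); WM=−∞
i=3 t=4 v=8: → [1,6); WM=2
i=4 t=0 v=7: DROP (t<2-0); WM=2
i=5 t=5 v=3: → [1,7); WM=2
i=6 t=5 v=7: → [1,7); WM=2
i=7 t=5 v=9: → [1,7); WM=3
i=8 t=6 v=2: → [1,8); WM=3
i=9 t=3 v=7: → [1,8); WM=3
i=10 t=6 v=9: → [1,8); WM=3
i=11 t=8 v=7: → [8,10); WM=6
i=12 t=9 v=6: → [8,11); WM=6
i=13 t=11 v=1: → [11,13); WM=6
i=14 t=11 v=1: → [11,13); WM=6
i=15 t=11 v=2: → [11,13); WM=9
i=16 t=14 v=4: → [14,16); WM=9
i=17 t=15 v=5: → [14,17); WM=9
i=18 t=17 v=9: → [17,19); WM=9
i=19 t=20 v=6: → [20,22); WM=18
i=20 t=12 v=5: DROP (t<18-0); WM=18
i=21 t=23 v=9: → [23,25); WM=18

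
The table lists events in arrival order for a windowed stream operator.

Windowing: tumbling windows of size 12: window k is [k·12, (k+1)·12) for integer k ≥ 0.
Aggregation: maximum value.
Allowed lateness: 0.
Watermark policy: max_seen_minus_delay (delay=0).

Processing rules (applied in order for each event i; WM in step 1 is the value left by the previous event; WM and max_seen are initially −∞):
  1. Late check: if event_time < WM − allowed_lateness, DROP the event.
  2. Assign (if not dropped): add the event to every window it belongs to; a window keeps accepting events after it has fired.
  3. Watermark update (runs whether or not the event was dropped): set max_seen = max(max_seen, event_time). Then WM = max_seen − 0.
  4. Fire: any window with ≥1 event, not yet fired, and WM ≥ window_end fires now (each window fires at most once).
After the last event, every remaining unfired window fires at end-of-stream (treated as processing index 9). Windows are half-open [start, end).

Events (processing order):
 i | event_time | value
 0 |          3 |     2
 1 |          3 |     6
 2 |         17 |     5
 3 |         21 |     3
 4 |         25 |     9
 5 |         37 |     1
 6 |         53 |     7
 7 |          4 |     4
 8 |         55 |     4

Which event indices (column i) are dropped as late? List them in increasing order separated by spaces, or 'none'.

7

i=0 t=3 v=2: → [0,12); WM=3
i=1 t=3 v=6: → [0,12); WM=3
i=2 t=17 v=5: → [12,24); WM=17; [0,12) fires=6
i=3 t=21 v=3: → [12,24); WM=21
i=4 t=25 v=9: → [24,36); WM=25; [12,24) fires=5
i=5 t=37 v=1: → [36,48); WM=37; [24,36) fires=9
i=6 t=53 v=7: → [48,60); WM=53; [36,48) fires=1
i=7 t=4 v=4: DROP (t<53-0); WM=53
i=8 t=55 v=4: → [48,60); WM=55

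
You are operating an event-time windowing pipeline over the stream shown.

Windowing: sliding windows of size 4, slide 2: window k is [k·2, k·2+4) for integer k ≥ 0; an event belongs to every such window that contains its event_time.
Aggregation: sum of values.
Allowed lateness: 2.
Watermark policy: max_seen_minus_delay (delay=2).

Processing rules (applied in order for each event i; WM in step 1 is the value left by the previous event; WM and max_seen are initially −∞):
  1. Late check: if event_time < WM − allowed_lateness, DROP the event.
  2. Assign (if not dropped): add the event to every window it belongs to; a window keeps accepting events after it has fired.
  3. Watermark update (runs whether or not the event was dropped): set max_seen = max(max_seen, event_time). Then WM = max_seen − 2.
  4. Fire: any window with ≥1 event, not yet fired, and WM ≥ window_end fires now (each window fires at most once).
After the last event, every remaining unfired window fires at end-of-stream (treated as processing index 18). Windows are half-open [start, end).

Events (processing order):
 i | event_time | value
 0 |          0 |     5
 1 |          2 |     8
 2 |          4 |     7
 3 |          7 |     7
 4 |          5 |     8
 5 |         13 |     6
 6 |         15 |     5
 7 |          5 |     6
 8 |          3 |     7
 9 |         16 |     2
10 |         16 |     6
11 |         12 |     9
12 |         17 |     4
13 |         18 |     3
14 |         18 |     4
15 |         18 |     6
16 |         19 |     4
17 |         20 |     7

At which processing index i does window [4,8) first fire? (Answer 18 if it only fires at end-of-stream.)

5

i=0 t=0 v=5: → [0,4); WM=-2
i=1 t=2 v=8: → [2,6),[0,4); WM=0
i=2 t=4 v=7: → [4,8),[2,6); WM=2
i=3 t=7 v=7: → [6,10),[4,8); WM=5; [0,4) fires=13
i=4 t=5 v=8: → [4,8),[2,6); WM=5
i=5 t=13 v=6: → [12,16),[10,14); WM=11; [2,6) fires=23 [4,8) fires=22 [6,10) fires=7
i=6 t=15 v=5: → [14,18),[12,16); WM=13
i=7 t=5 v=6: DROP (t<13-2); WM=13
i=8 t=3 v=7: DROP (t<13-2); WM=13
i=9 t=16 v=2: → [16,20),[14,18); WM=14; [10,14) fires=6
i=10 t=16 v=6: → [16,20),[14,18); WM=14
i=11 t=12 v=9: → [12,16),[10,14); WM=14
i=12 t=17 v=4: → [16,20),[14,18); WM=15
i=13 t=18 v=3: → [18,22),[16,20); WM=16; [12,16) fires=20
i=14 t=18 v=4: → [18,22),[16,20); WM=16
i=15 t=18 v=6: → [18,22),[16,20); WM=16
i=16 t=19 v=4: → [18,22),[16,20); WM=17
i=17 t=20 v=7: → [20,24),[18,22); WM=18; [14,18) fires=17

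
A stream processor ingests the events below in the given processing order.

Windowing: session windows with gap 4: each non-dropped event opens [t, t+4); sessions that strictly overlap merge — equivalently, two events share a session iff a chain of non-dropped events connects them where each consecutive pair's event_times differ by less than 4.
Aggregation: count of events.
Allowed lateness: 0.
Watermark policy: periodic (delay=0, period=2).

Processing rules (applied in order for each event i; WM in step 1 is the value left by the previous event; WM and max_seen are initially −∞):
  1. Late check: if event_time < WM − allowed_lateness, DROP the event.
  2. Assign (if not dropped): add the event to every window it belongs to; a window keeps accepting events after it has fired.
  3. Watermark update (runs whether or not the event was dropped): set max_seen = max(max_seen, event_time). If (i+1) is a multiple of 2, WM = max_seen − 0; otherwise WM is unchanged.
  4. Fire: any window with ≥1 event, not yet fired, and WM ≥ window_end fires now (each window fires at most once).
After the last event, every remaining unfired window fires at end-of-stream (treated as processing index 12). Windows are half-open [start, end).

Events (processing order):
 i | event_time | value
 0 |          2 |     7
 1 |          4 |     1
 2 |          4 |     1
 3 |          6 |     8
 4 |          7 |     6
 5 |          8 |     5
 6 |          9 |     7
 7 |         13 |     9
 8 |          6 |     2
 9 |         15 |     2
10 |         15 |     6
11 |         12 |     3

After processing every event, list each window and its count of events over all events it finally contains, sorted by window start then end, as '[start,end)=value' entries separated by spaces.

i=0 t=2 v=7: → [2,6); WM=−∞
i=1 t=4 v=1: → [2,8); WM=4
i=2 t=4 v=1: → [2,8); WM=4
i=3 t=6 v=8: → [2,10); WM=6
i=4 t=7 v=6: → [2,11); WM=6
i=5 t=8 v=5: → [2,12); WM=8
i=6 t=9 v=7: → [2,13); WM=8
i=7 t=13 v=9: → [13,17); WM=13
i=8 t=6 v=2: DROP (t<13-0); WM=13
i=9 t=15 v=2: → [13,19); WM=15
i=10 t=15 v=6: → [13,19); WM=15
i=11 t=12 v=3: DROP (t<15-0); WM=15

[2,13)=7 [13,19)=3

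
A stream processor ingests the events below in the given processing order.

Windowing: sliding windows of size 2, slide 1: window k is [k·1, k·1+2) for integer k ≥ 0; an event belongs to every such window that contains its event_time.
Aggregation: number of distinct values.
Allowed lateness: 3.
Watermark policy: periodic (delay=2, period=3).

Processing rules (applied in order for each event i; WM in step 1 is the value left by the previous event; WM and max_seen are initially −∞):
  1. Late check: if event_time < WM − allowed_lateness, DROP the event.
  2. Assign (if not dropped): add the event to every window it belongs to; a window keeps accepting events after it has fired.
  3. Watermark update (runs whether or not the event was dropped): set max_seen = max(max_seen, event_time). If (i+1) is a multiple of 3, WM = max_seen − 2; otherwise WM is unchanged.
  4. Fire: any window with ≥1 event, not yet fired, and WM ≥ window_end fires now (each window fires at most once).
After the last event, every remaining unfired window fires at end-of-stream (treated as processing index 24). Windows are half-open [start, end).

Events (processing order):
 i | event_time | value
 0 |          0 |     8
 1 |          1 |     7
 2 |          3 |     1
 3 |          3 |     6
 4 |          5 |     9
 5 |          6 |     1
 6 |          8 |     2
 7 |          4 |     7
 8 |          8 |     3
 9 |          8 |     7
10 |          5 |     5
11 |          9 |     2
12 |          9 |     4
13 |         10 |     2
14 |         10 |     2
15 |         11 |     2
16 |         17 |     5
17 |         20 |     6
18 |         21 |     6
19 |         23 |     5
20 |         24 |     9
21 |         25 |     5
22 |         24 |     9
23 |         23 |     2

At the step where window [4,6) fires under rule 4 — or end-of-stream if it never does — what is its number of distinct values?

2

i=0 t=0 v=8: → [0,2); WM=−∞
i=1 t=1 v=7: → [1,3),[0,2); WM=−∞
i=2 t=3 v=1: → [3,5),[2,4); WM=1
i=3 t=3 v=6: → [3,5),[2,4); WM=1
i=4 t=5 v=9: → [5,7),[4,6); WM=1
i=5 t=6 v=1: → [6,8),[5,7); WM=4; [0,2) fires=2 [1,3) fires=1 [2,4) fires=2
i=6 t=8 v=2: → [8,10),[7,9); WM=4
i=7 t=4 v=7: → [4,6),[3,5); WM=4
i=8 t=8 v=3: → [8,10),[7,9); WM=6; [3,5) fires=3 [4,6) fires=2
i=9 t=8 v=7: → [8,10),[7,9); WM=6
i=10 t=5 v=5: → [5,7),[4,6); WM=6
i=11 t=9 v=2: → [9,11),[8,10); WM=7; [5,7) fires=3
i=12 t=9 v=4: → [9,11),[8,10); WM=7
i=13 t=10 v=2: → [10,12),[9,11); WM=7
i=14 t=10 v=2: → [10,12),[9,11); WM=8; [6,8) fires=1
i=15 t=11 v=2: → [11,13),[10,12); WM=8
i=16 t=17 v=5: → [17,19),[16,18); WM=8
i=17 t=20 v=6: → [20,22),[19,21); WM=18; [7,9) fires=3 [8,10) fires=4 [9,11) fires=2 [10,12) fires=1 [11,13) fires=1 [16,18) fires=1
i=18 t=21 v=6: → [21,23),[20,22); WM=18
i=19 t=23 v=5: → [23,25),[22,24); WM=18
i=20 t=24 v=9: → [24,26),[23,25); WM=22; [17,19) fires=1 [19,21) fires=1 [20,22) fires=1
i=21 t=25 v=5: → [25,27),[24,26); WM=22
i=22 t=24 v=9: → [24,26),[23,25); WM=22
i=23 t=23 v=2: → [23,25),[22,24); WM=23; [21,23) fires=1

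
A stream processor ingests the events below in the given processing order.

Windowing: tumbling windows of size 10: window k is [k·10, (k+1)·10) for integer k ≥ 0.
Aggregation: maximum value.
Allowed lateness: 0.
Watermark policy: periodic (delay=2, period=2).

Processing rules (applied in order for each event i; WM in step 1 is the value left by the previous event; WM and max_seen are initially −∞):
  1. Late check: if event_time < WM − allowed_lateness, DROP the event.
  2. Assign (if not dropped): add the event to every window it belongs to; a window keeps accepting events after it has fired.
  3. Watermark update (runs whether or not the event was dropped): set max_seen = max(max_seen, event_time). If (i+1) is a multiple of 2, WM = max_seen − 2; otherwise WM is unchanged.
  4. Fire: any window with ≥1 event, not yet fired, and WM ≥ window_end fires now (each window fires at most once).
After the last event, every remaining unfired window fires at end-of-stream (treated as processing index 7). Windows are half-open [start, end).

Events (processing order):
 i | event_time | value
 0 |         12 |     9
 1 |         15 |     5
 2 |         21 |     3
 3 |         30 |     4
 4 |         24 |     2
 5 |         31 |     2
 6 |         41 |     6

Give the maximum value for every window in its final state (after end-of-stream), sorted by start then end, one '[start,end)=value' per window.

[10,20)=9 [20,30)=3 [30,40)=4 [40,50)=6

i=0 t=12 v=9: → [10,20); WM=−∞
i=1 t=15 v=5: → [10,20); WM=13
i=2 t=21 v=3: → [20,30); WM=13
i=3 t=30 v=4: → [30,40); WM=28; [10,20) fires=9
i=4 t=24 v=2: DROP (t<28-0); WM=28
i=5 t=31 v=2: → [30,40); WM=29
i=6 t=41 v=6: → [40,50); WM=29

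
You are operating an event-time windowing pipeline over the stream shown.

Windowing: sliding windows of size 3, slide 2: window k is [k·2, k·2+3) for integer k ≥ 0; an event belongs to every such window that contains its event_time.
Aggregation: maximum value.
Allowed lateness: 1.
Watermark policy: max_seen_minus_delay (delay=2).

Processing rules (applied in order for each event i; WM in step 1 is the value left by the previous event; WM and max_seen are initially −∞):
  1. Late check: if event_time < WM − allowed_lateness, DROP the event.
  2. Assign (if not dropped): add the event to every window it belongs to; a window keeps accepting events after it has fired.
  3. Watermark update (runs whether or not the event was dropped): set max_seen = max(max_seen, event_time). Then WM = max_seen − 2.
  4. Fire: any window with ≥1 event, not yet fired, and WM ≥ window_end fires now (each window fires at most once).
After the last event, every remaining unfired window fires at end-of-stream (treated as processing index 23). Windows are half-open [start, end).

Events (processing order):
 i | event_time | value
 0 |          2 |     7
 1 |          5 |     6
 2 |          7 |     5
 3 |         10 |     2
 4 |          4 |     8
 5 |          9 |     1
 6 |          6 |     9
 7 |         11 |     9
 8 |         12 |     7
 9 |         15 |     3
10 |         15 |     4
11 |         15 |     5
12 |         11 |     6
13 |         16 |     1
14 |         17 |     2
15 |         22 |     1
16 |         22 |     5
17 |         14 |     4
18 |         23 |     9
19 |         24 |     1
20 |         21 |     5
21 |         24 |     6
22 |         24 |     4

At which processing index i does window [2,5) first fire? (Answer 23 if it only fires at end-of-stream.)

2

i=0 t=2 v=7: → [2,5),[0,3); WM=0
i=1 t=5 v=6: → [4,7); WM=3; [0,3) fires=7
i=2 t=7 v=5: → [6,9); WM=5; [2,5) fires=7
i=3 t=10 v=2: → [10,13),[8,11); WM=8; [4,7) fires=6
i=4 t=4 v=8: DROP (t<8-1); WM=8
i=5 t=9 v=1: → [8,11); WM=8
i=6 t=6 v=9: DROP (t<8-1); WM=8
i=7 t=11 v=9: → [10,13); WM=9; [6,9) fires=5
i=8 t=12 v=7: → [12,15),[10,13); WM=10
i=9 t=15 v=3: → [14,17); WM=13; [8,11) fires=2 [10,13) fires=9
i=10 t=15 v=4: → [14,17); WM=13
i=11 t=15 v=5: → [14,17); WM=13
i=12 t=11 v=6: DROP (t<13-1); WM=13
i=13 t=16 v=1: → [16,19),[14,17); WM=14
i=14 t=17 v=2: → [16,19); WM=15; [12,15) fires=7
i=15 t=22 v=1: → [22,25),[20,23); WM=20; [14,17) fires=5 [16,19) fires=2
i=16 t=22 v=5: → [22,25),[20,23); WM=20
i=17 t=14 v=4: DROP (t<20-1); WM=20
i=18 t=23 v=9: → [22,25); WM=21
i=19 t=24 v=1: → [24,27),[22,25); WM=22
i=20 t=21 v=5: → [20,23); WM=22
i=21 t=24 v=6: → [24,27),[22,25); WM=22
i=22 t=24 v=4: → [24,27),[22,25); WM=22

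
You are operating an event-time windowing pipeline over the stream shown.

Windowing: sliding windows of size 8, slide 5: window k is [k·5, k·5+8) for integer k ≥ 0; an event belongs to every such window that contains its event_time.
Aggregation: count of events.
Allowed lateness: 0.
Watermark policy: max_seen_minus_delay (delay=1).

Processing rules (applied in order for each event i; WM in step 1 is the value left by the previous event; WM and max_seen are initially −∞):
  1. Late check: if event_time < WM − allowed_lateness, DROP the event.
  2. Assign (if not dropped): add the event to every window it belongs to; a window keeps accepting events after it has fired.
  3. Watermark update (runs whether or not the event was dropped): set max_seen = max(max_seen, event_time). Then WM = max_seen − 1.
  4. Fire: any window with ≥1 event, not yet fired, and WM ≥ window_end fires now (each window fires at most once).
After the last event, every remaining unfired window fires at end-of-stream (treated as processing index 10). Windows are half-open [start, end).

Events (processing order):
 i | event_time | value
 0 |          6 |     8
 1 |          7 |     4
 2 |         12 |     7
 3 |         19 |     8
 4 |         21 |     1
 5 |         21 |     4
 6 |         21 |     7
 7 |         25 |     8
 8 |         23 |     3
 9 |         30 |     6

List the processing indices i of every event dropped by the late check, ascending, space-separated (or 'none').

8

i=0 t=6 v=8: → [5,13),[0,8); WM=5
i=1 t=7 v=4: → [5,13),[0,8); WM=6
i=2 t=12 v=7: → [10,18),[5,13); WM=11; [0,8) fires=2
i=3 t=19 v=8: → [15,23); WM=18; [5,13) fires=3 [10,18) fires=1
i=4 t=21 v=1: → [20,28),[15,23); WM=20
i=5 t=21 v=4: → [20,28),[15,23); WM=20
i=6 t=21 v=7: → [20,28),[15,23); WM=20
i=7 t=25 v=8: → [25,33),[20,28); WM=24; [15,23) fires=4
i=8 t=23 v=3: DROP (t<24-0); WM=24
i=9 t=30 v=6: → [30,38),[25,33); WM=29; [20,28) fires=4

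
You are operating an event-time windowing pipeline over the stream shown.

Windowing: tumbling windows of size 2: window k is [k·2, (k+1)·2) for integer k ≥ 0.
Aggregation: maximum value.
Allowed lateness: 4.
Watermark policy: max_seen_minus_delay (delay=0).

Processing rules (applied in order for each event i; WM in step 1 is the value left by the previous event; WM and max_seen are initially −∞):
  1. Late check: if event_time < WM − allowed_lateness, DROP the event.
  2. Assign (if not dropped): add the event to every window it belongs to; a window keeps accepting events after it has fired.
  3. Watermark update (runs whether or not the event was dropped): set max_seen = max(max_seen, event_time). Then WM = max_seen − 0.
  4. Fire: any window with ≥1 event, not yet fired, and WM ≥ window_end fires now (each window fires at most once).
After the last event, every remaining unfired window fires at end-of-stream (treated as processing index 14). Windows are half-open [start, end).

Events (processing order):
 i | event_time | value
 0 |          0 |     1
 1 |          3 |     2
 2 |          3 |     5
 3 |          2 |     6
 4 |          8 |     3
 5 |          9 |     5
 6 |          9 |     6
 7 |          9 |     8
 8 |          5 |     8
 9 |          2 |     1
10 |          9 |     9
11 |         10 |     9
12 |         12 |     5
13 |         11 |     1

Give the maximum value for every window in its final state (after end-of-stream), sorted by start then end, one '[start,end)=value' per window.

i=0 t=0 v=1: → [0,2); WM=0
i=1 t=3 v=2: → [2,4); WM=3; [0,2) fires=1
i=2 t=3 v=5: → [2,4); WM=3
i=3 t=2 v=6: → [2,4); WM=3
i=4 t=8 v=3: → [8,10); WM=8; [2,4) fires=6
i=5 t=9 v=5: → [8,10); WM=9
i=6 t=9 v=6: → [8,10); WM=9
i=7 t=9 v=8: → [8,10); WM=9
i=8 t=5 v=8: → [4,6); WM=9; [4,6) fires=8
i=9 t=2 v=1: DROP (t<9-4); WM=9
i=10 t=9 v=9: → [8,10); WM=9
i=11 t=10 v=9: → [10,12); WM=10; [8,10) fires=9
i=12 t=12 v=5: → [12,14); WM=12; [10,12) fires=9
i=13 t=11 v=1: → [10,12); WM=12

[0,2)=1 [2,4)=6 [4,6)=8 [8,10)=9 [10,12)=9 [12,14)=5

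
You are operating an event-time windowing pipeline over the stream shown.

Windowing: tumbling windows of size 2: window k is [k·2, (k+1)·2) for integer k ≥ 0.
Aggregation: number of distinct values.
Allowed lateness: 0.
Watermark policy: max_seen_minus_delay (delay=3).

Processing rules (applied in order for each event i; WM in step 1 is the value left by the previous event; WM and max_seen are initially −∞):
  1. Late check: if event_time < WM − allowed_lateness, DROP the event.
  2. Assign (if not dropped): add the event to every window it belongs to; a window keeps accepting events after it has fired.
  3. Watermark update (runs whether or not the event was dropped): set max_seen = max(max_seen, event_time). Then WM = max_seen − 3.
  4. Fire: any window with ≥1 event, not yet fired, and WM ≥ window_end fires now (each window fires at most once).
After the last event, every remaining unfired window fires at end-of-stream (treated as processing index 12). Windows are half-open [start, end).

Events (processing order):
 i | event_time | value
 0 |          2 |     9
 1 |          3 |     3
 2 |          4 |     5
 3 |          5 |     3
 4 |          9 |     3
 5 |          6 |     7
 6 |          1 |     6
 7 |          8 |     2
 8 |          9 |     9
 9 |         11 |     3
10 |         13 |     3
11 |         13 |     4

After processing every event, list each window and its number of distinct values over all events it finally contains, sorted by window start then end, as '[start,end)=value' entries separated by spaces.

i=0 t=2 v=9: → [2,4); WM=-1
i=1 t=3 v=3: → [2,4); WM=0
i=2 t=4 v=5: → [4,6); WM=1
i=3 t=5 v=3: → [4,6); WM=2
i=4 t=9 v=3: → [8,10); WM=6; [2,4) fires=2 [4,6) fires=2
i=5 t=6 v=7: → [6,8); WM=6
i=6 t=1 v=6: DROP (t<6-0); WM=6
i=7 t=8 v=2: → [8,10); WM=6
i=8 t=9 v=9: → [8,10); WM=6
i=9 t=11 v=3: → [10,12); WM=8; [6,8) fires=1
i=10 t=13 v=3: → [12,14); WM=10; [8,10) fires=3
i=11 t=13 v=4: → [12,14); WM=10

[2,4)=2 [4,6)=2 [6,8)=1 [8,10)=3 [10,12)=1 [12,14)=2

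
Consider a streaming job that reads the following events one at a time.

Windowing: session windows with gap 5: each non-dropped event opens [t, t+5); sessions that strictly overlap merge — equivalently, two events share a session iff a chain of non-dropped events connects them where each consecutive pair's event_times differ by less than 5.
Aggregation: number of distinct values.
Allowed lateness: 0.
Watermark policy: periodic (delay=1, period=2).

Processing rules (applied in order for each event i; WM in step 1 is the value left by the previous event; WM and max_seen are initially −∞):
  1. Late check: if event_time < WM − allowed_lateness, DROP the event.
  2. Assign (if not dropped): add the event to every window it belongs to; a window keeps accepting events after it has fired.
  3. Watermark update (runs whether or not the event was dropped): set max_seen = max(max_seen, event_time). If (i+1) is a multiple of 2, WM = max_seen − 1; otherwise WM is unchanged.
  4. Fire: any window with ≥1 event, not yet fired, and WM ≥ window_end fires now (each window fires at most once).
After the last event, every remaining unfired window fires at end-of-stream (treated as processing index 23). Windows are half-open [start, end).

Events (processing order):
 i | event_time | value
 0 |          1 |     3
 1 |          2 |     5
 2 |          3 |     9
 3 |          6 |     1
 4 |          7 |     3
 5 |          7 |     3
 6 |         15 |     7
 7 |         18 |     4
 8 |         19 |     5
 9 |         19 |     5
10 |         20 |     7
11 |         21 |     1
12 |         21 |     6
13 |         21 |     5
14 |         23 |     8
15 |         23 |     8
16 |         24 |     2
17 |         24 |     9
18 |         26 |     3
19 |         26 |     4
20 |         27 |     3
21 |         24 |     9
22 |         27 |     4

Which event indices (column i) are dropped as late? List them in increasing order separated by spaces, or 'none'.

i=0 t=1 v=3: → [1,6); WM=−∞
i=1 t=2 v=5: → [1,7); WM=1
i=2 t=3 v=9: → [1,8); WM=1
i=3 t=6 v=1: → [1,11); WM=5
i=4 t=7 v=3: → [1,12); WM=5
i=5 t=7 v=3: → [1,12); WM=6
i=6 t=15 v=7: → [15,20); WM=6
i=7 t=18 v=4: → [15,23); WM=17
i=8 t=19 v=5: → [15,24); WM=17
i=9 t=19 v=5: → [15,24); WM=18
i=10 t=20 v=7: → [15,25); WM=18
i=11 t=21 v=1: → [15,26); WM=20
i=12 t=21 v=6: → [15,26); WM=20
i=13 t=21 v=5: → [15,26); WM=20
i=14 t=23 v=8: → [15,28); WM=20
i=15 t=23 v=8: → [15,28); WM=22
i=16 t=24 v=2: → [15,29); WM=22
i=17 t=24 v=9: → [15,29); WM=23
i=18 t=26 v=3: → [15,31); WM=23
i=19 t=26 v=4: → [15,31); WM=25
i=20 t=27 v=3: → [15,32); WM=25
i=21 t=24 v=9: DROP (t<25-0); WM=26
i=22 t=27 v=4: → [15,32); WM=26

21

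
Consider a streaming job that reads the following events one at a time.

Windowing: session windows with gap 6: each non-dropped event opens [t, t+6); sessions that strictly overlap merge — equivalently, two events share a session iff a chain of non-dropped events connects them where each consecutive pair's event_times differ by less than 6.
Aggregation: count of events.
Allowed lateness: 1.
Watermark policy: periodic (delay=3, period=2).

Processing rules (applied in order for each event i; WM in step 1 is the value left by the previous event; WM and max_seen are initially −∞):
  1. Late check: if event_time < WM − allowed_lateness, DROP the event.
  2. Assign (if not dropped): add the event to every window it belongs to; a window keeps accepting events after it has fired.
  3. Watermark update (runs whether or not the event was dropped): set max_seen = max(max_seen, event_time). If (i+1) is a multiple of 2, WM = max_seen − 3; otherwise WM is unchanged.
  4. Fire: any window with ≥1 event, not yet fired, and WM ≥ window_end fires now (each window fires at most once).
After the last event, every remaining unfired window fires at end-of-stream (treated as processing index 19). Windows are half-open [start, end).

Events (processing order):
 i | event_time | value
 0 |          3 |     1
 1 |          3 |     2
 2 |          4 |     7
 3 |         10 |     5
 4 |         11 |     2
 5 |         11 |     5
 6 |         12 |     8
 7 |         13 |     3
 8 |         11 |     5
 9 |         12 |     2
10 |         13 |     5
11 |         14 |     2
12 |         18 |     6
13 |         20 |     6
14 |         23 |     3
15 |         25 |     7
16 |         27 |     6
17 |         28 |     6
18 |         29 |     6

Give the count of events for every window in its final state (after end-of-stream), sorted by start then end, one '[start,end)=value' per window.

i=0 t=3 v=1: → [3,9); WM=−∞
i=1 t=3 v=2: → [3,9); WM=0
i=2 t=4 v=7: → [3,10); WM=0
i=3 t=10 v=5: → [10,16); WM=7
i=4 t=11 v=2: → [10,17); WM=7
i=5 t=11 v=5: → [10,17); WM=8
i=6 t=12 v=8: → [10,18); WM=8
i=7 t=13 v=3: → [10,19); WM=10
i=8 t=11 v=5: → [10,19); WM=10
i=9 t=12 v=2: → [10,19); WM=10
i=10 t=13 v=5: → [10,19); WM=10
i=11 t=14 v=2: → [10,20); WM=11
i=12 t=18 v=6: → [10,24); WM=11
i=13 t=20 v=6: → [10,26); WM=17
i=14 t=23 v=3: → [10,29); WM=17
i=15 t=25 v=7: → [10,31); WM=22
i=16 t=27 v=6: → [10,33); WM=22
i=17 t=28 v=6: → [10,34); WM=25
i=18 t=29 v=6: → [10,35); WM=25

[3,10)=3 [10,35)=16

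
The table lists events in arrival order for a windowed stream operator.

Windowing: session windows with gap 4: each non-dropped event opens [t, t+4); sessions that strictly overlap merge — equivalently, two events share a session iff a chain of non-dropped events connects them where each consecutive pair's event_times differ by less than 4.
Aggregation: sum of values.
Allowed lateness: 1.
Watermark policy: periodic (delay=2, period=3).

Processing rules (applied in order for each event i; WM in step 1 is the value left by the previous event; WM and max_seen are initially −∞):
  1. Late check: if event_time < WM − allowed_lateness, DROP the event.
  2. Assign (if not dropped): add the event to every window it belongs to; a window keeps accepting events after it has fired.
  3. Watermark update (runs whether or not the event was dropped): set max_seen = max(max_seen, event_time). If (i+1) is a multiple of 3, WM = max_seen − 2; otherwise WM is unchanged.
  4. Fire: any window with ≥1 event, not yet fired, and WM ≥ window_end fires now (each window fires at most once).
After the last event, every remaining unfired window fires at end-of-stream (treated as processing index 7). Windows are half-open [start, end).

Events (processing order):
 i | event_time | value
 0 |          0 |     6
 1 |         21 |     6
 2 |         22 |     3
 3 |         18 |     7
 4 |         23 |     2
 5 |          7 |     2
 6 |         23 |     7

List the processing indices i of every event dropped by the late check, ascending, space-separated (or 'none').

i=0 t=0 v=6: → [0,4); WM=−∞
i=1 t=21 v=6: → [21,25); WM=−∞
i=2 t=22 v=3: → [21,26); WM=20
i=3 t=18 v=7: DROP (t<20-1); WM=20
i=4 t=23 v=2: → [21,27); WM=20
i=5 t=7 v=2: DROP (t<20-1); WM=21
i=6 t=23 v=7: → [21,27); WM=21

3 5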